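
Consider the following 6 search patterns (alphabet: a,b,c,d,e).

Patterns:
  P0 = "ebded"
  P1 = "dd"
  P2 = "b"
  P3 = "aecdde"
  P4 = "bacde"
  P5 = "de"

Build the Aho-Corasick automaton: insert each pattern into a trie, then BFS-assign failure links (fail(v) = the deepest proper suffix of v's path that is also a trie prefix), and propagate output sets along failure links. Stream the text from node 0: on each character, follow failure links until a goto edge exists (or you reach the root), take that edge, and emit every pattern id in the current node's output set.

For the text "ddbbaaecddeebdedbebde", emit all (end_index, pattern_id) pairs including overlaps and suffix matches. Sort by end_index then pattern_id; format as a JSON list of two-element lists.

Build automaton:
Trie (insert patterns):
  n0 'ε': a→9 b→8 d→6 e→1
  n1 'e': b→2
  n2 'eb': d→3
  n3 'ebd': e→4
  n4 'ebde': d→5
  n5 'ebded': ·  [P0 ends]
  n6 'd': d→7 e→19
  n7 'dd': ·  [P1 ends]
  n8 'b': a→15  [P2 ends]
  n9 'a': e→10
  n10 'ae': c→11
  n11 'aec': d→12
  n12 'aecd': d→13
  n13 'aecdd': e→14
  n14 'aecdde': ·  [P3 ends]
  n15 'ba': c→16
  n16 'bac': d→17
  n17 'bacd': e→18
  n18 'bacde': ·  [P4 ends]
  n19 'de': ·  [P5 ends]

Failure links (BFS by depth):
  n1('e'): parent n0 fail=0; on 'e' 0 → fail=0;  out ∅∪∅=∅
  n6('d'): parent n0 fail=0; on 'd' 0 → fail=0;  out ∅∪∅=∅
  n8('b'): parent n0 fail=0; on 'b' 0 → fail=0;  out {2}∪∅={2}
  n9('a'): parent n0 fail=0; on 'a' 0 → fail=0;  out ∅∪∅=∅
  n2('eb'): parent n1 fail=0; on 'b' 0 → fail=8;  out ∅∪{2}={2}
  n7('dd'): parent n6 fail=0; on 'd' 0 → fail=6;  out {1}∪∅={1}
  n10('ae'): parent n9 fail=0; on 'e' 0 → fail=1;  out ∅∪∅=∅
  n15('ba'): parent n8 fail=0; on 'a' 0 → fail=9;  out ∅∪∅=∅
  n19('de'): parent n6 fail=0; on 'e' 0 → fail=1;  out {5}∪∅={5}
  n3('ebd'): parent n2 fail=8; on 'd' 8→0 → fail=6;  out ∅∪∅=∅
  n11('aec'): parent n10 fail=1; on 'c' 1→0 → fail=0;  out ∅∪∅=∅
  n16('bac'): parent n15 fail=9; on 'c' 9→0 → fail=0;  out ∅∪∅=∅
  n4('ebde'): parent n3 fail=6; on 'e' 6 → fail=19;  out ∅∪{5}={5}
  n12('aecd'): parent n11 fail=0; on 'd' 0 → fail=6;  out ∅∪∅=∅
  n17('bacd'): parent n16 fail=0; on 'd' 0 → fail=6;  out ∅∪∅=∅
  n5('ebded'): parent n4 fail=19; on 'd' 19→1→0 → fail=6;  out {0}∪∅={0}
  n13('aecdd'): parent n12 fail=6; on 'd' 6 → fail=7;  out ∅∪{1}={1}
  n18('bacde'): parent n17 fail=6; on 'e' 6 → fail=19;  out {4}∪{5}={4,5}
  n14('aecdde'): parent n13 fail=7; on 'e' 7→6 → fail=19;  out {3}∪{5}={3,5}

Run:
pos 0 'd': at 6
pos 1 'd': at 7  emit P1@[0:1]
pos 2 'b': at 8 (fail-walked)  emit P2@[2:2]
pos 3 'b': at 8 (fail-walked)  emit P2@[3:3]
pos 4 'a': at 15
pos 5 'a': at 9 (fail-walked)
pos 6 'e': at 10
pos 7 'c': at 11
pos 8 'd': at 12
pos 9 'd': at 13  emit P1@[8:9]
pos 10 'e': at 14  emit P3@[5:10],P5@[9:10]
pos 11 'e': at 1 (fail-walked)
pos 12 'b': at 2  emit P2@[12:12]
pos 13 'd': at 3
pos 14 'e': at 4  emit P5@[13:14]
pos 15 'd': at 5  emit P0@[11:15]
pos 16 'b': at 8 (fail-walked)  emit P2@[16:16]
pos 17 'e': at 1 (fail-walked)
pos 18 'b': at 2  emit P2@[18:18]
pos 19 'd': at 3
pos 20 'e': at 4  emit P5@[19:20]

Matches: [[1,1],[2,2],[3,2],[9,1],[10,3],[10,5],[12,2],[14,5],[15,0],[16,2],[18,2],[20,5]]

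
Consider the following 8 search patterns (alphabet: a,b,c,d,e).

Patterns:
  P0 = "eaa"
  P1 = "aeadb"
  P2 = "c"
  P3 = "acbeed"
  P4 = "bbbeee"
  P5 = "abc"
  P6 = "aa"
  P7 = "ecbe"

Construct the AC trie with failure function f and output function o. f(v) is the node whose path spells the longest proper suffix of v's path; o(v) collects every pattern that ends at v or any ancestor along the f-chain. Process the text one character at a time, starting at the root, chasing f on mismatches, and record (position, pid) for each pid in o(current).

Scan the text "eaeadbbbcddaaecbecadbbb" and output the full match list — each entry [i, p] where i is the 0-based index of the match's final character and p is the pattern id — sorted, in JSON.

Build:
Trie nodes:
  n0 'ε': a→4 b→15 c→9 e→1
  n1 'e': a→2 c→24
  n2 'ea': a→3
  n3 'eaa': ·  ←P0
  n4 'a': a→23 b→21 c→10 e→5
  n5 'ae': a→6
  n6 'aea': d→7
  n7 'aead': b→8
  n8 'aeadb': ·  ←P1
  n9 'c': ·  ←P2
  n10 'ac': b→11
  n11 'acb': e→12
  n12 'acbe': e→13
  n13 'acbee': d→14
  n14 'acbeed': ·  ←P3
  n15 'b': b→16
  n16 'bb': b→17
  n17 'bbb': e→18
  n18 'bbbe': e→19
  n19 'bbbee': e→20
  n20 'bbbeee': ·  ←P4
  n21 'ab': c→22
  n22 'abc': ·  ←P5
  n23 'aa': ·  ←P6
  n24 'ec': b→25
  n25 'ecb': e→26
  n26 'ecbe': ·  ←P7

BFS fail/out derivation:
  fail(1) 'e': from fail(0)=0 chase 'e': 0 ⇒ 0;  out=∅∪out(0)=∅
  fail(4) 'a': from fail(0)=0 chase 'a': 0 ⇒ 0;  out=∅∪out(0)=∅
  fail(9) 'c': from fail(0)=0 chase 'c': 0 ⇒ 0;  out={2}∪out(0)={2}
  fail(15) 'b': from fail(0)=0 chase 'b': 0 ⇒ 0;  out=∅∪out(0)=∅
  fail(2) 'ea': from fail(1)=0 chase 'a': 0 ⇒ 4;  out=∅∪out(4)=∅
  fail(5) 'ae': from fail(4)=0 chase 'e': 0 ⇒ 1;  out=∅∪out(1)=∅
  fail(10) 'ac': from fail(4)=0 chase 'c': 0 ⇒ 9;  out=∅∪out(9)={2}
  fail(16) 'bb': from fail(15)=0 chase 'b': 0 ⇒ 15;  out=∅∪out(15)=∅
  fail(21) 'ab': from fail(4)=0 chase 'b': 0 ⇒ 15;  out=∅∪out(15)=∅
  fail(23) 'aa': from fail(4)=0 chase 'a': 0 ⇒ 4;  out={6}∪out(4)={6}
  fail(24) 'ec': from fail(1)=0 chase 'c': 0 ⇒ 9;  out=∅∪out(9)={2}
  fail(3) 'eaa': from fail(2)=4 chase 'a': 4 ⇒ 23;  out={0}∪out(23)={0,6}
  fail(6) 'aea': from fail(5)=1 chase 'a': 1 ⇒ 2;  out=∅∪out(2)=∅
  fail(11) 'acb': from fail(10)=9 chase 'b': 9→0 ⇒ 15;  out=∅∪out(15)=∅
  fail(17) 'bbb': from fail(16)=15 chase 'b': 15 ⇒ 16;  out=∅∪out(16)=∅
  fail(22) 'abc': from fail(21)=15 chase 'c': 15→0 ⇒ 9;  out={5}∪out(9)={2,5}
  fail(25) 'ecb': from fail(24)=9 chase 'b': 9→0 ⇒ 15;  out=∅∪out(15)=∅
  fail(7) 'aead': from fail(6)=2 chase 'd': 2→4→0 ⇒ 0;  out=∅∪out(0)=∅
  fail(12) 'acbe': from fail(11)=15 chase 'e': 15→0 ⇒ 1;  out=∅∪out(1)=∅
  fail(18) 'bbbe': from fail(17)=16 chase 'e': 16→15→0 ⇒ 1;  out=∅∪out(1)=∅
  fail(26) 'ecbe': from fail(25)=15 chase 'e': 15→0 ⇒ 1;  out={7}∪out(1)={7}
  fail(8) 'aeadb': from fail(7)=0 chase 'b': 0 ⇒ 15;  out={1}∪out(15)={1}
  fail(13) 'acbee': from fail(12)=1 chase 'e': 1→0 ⇒ 1;  out=∅∪out(1)=∅
  fail(19) 'bbbee': from fail(18)=1 chase 'e': 1→0 ⇒ 1;  out=∅∪out(1)=∅
  fail(14) 'acbeed': from fail(13)=1 chase 'd': 1→0 ⇒ 0;  out={3}∪out(0)={3}
  fail(20) 'bbbeee': from fail(19)=1 chase 'e': 1→0 ⇒ 1;  out={4}∪out(1)={4}

Run:
pos 0 'e': at 1
pos 1 'a': at 2
pos 2 'e': at 5 (via fail)
pos 3 'a': at 6
pos 4 'd': at 7
pos 5 'b': at 8  → match P1@[1:5]
pos 6 'b': at 16 (via fail)
pos 7 'b': at 17
pos 8 'c': at 9 (via fail)  → match P2@[8:8]
pos 9 'd': at 0 (via fail)
pos 10 'd': at 0
pos 11 'a': at 4
pos 12 'a': at 23  → match P6@[11:12]
pos 13 'e': at 5 (via fail)
pos 14 'c': at 24 (via fail)  → match P2@[14:14]
pos 15 'b': at 25
pos 16 'e': at 26  → match P7@[13:16]
pos 17 'c': at 24 (via fail)  → match P2@[17:17]
pos 18 'a': at 4 (via fail)
pos 19 'd': at 0 (via fail)
pos 20 'b': at 15
pos 21 'b': at 16
pos 22 'b': at 17

Matches: [[5,1],[8,2],[12,6],[14,2],[16,7],[17,2]]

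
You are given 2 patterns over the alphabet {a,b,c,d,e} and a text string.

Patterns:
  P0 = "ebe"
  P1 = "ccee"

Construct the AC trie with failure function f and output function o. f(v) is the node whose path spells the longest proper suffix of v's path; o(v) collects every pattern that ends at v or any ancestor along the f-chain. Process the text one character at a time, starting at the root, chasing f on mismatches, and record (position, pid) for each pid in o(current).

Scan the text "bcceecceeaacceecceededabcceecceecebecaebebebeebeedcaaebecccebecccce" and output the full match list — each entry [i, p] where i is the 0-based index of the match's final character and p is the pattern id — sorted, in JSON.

Build automaton:
Trie (insert patterns):
  n0 'ε': c→4 e→1
  n1 'e': b→2
  n2 'eb': e→3
  n3 'ebe': ·  ←P0
  n4 'c': c→5
  n5 'cc': e→6
  n6 'cce': e→7
  n7 'ccee': ·  ←P1

Failure links (BFS by depth):
  fail(1) 'e': from fail(0)=0 chase 'e': 0 ⇒ 0;  out=∅∪out(0)=∅
  fail(4) 'c': from fail(0)=0 chase 'c': 0 ⇒ 0;  out=∅∪out(0)=∅
  fail(2) 'eb': from fail(1)=0 chase 'b': 0 ⇒ 0;  out=∅∪out(0)=∅
  fail(5) 'cc': from fail(4)=0 chase 'c': 0 ⇒ 4;  out=∅∪out(4)=∅
  fail(3) 'ebe': from fail(2)=0 chase 'e': 0 ⇒ 1;  out={0}∪out(1)={0}
  fail(6) 'cce': from fail(5)=4 chase 'e': 4→0 ⇒ 1;  out=∅∪out(1)=∅
  fail(7) 'ccee': from fail(6)=1 chase 'e': 1→0 ⇒ 1;  out={1}∪out(1)={1}

Scan:
[0] read 'b'  n0⇒n0
[1] read 'c'  n0⇒n4
[2] read 'c'  n4⇒n5
[3] read 'e'  n5⇒n6
[4] read 'e'  n6⇒n7  → match P1@[1:4]
[5] read 'c'  n7⇒n4 ·f
[6] read 'c'  n4⇒n5
[7] read 'e'  n5⇒n6
[8] read 'e'  n6⇒n7  → match P1@[5:8]
[9] read 'a'  n7⇒n0 ·f
[10] read 'a'  n0⇒n0
[11] read 'c'  n0⇒n4
[12] read 'c'  n4⇒n5
[13] read 'e'  n5⇒n6
[14] read 'e'  n6⇒n7  → match P1@[11:14]
[15] read 'c'  n7⇒n4 ·f
[16] read 'c'  n4⇒n5
[17] read 'e'  n5⇒n6
[18] read 'e'  n6⇒n7  → match P1@[15:18]
[19] read 'd'  n7⇒n0 ·f
[20] read 'e'  n0⇒n1
[21] read 'd'  n1⇒n0 ·f
[22] read 'a'  n0⇒n0
[23] read 'b'  n0⇒n0
[24] read 'c'  n0⇒n4
[25] read 'c'  n4⇒n5
[26] read 'e'  n5⇒n6
[27] read 'e'  n6⇒n7  → match P1@[24:27]
[28] read 'c'  n7⇒n4 ·f
[29] read 'c'  n4⇒n5
[30] read 'e'  n5⇒n6
[31] read 'e'  n6⇒n7  → match P1@[28:31]
[32] read 'c'  n7⇒n4 ·f
[33] read 'e'  n4⇒n1 ·f
[34] read 'b'  n1⇒n2
[35] read 'e'  n2⇒n3  → match P0@[33:35]
[36] read 'c'  n3⇒n4 ·f
[37] read 'a'  n4⇒n0 ·f
[38] read 'e'  n0⇒n1
[39] read 'b'  n1⇒n2
[40] read 'e'  n2⇒n3  → match P0@[38:40]
[41] read 'b'  n3⇒n2 ·f
[42] read 'e'  n2⇒n3  → match P0@[40:42]
[43] read 'b'  n3⇒n2 ·f
[44] read 'e'  n2⇒n3  → match P0@[42:44]
[45] read 'e'  n3⇒n1 ·f
[46] read 'b'  n1⇒n2
[47] read 'e'  n2⇒n3  → match P0@[45:47]
[48] read 'e'  n3⇒n1 ·f
[49] read 'd'  n1⇒n0 ·f
[50] read 'c'  n0⇒n4
[51] read 'a'  n4⇒n0 ·f
[52] read 'a'  n0⇒n0
[53] read 'e'  n0⇒n1
[54] read 'b'  n1⇒n2
[55] read 'e'  n2⇒n3  → match P0@[53:55]
[56] read 'c'  n3⇒n4 ·f
[57] read 'c'  n4⇒n5
[58] read 'c'  n5⇒n5 ·f
[59] read 'e'  n5⇒n6
[60] read 'b'  n6⇒n2 ·f
[61] read 'e'  n2⇒n3  → match P0@[59:61]
[62] read 'c'  n3⇒n4 ·f
[63] read 'c'  n4⇒n5
[64] read 'c'  n5⇒n5 ·f
[65] read 'c'  n5⇒n5 ·f
[66] read 'e'  n5⇒n6

All matches (sorted): [[4,1],[8,1],[14,1],[18,1],[27,1],[31,1],[35,0],[40,0],[42,0],[44,0],[47,0],[55,0],[61,0]]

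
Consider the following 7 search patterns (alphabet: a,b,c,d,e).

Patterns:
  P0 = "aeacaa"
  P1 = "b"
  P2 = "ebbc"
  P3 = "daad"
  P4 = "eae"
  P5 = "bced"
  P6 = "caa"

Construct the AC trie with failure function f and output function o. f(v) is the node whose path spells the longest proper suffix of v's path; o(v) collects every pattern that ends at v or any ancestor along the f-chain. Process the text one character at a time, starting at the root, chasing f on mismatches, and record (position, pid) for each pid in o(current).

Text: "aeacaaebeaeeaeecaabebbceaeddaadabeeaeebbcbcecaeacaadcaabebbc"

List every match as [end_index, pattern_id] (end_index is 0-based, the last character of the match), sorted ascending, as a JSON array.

Build automaton:
Trie nodes:
  0='ε' goto a→1 b→7 c→21 d→12 e→8
  1='a' goto e→2
  2='ae' goto a→3
  3='aea' goto c→4
  4='aeac' goto a→5
  5='aeaca' goto a→6
  6='aeacaa' goto ·  [P0 ends]
  7='b' goto c→18  [P1 ends]
  8='e' goto a→16 b→9
  9='eb' goto b→10
  10='ebb' goto c→11
  11='ebbc' goto ·  [P2 ends]
  12='d' goto a→13
  13='da' goto a→14
  14='daa' goto d→15
  15='daad' goto ·  [P3 ends]
  16='ea' goto e→17
  17='eae' goto ·  [P4 ends]
  18='bc' goto e→19
  19='bce' goto d→20
  20='bced' goto ·  [P5 ends]
  21='c' goto a→22
  22='ca' goto a→23
  23='caa' goto ·  [P6 ends]

Failure links (BFS by depth):
  n1('a'): parent n0 fail=0; on 'a' 0 → fail=0;  out ∅∪∅=∅
  n7('b'): parent n0 fail=0; on 'b' 0 → fail=0;  out {1}∪∅={1}
  n8('e'): parent n0 fail=0; on 'e' 0 → fail=0;  out ∅∪∅=∅
  n12('d'): parent n0 fail=0; on 'd' 0 → fail=0;  out ∅∪∅=∅
  n21('c'): parent n0 fail=0; on 'c' 0 → fail=0;  out ∅∪∅=∅
  n2('ae'): parent n1 fail=0; on 'e' 0 → fail=8;  out ∅∪∅=∅
  n9('eb'): parent n8 fail=0; on 'b' 0 → fail=7;  out ∅∪{1}={1}
  n13('da'): parent n12 fail=0; on 'a' 0 → fail=1;  out ∅∪∅=∅
  n16('ea'): parent n8 fail=0; on 'a' 0 → fail=1;  out ∅∪∅=∅
  n18('bc'): parent n7 fail=0; on 'c' 0 → fail=21;  out ∅∪∅=∅
  n22('ca'): parent n21 fail=0; on 'a' 0 → fail=1;  out ∅∪∅=∅
  n3('aea'): parent n2 fail=8; on 'a' 8 → fail=16;  out ∅∪∅=∅
  n10('ebb'): parent n9 fail=7; on 'b' 7→0 → fail=7;  out ∅∪{1}={1}
  n14('daa'): parent n13 fail=1; on 'a' 1→0 → fail=1;  out ∅∪∅=∅
  n17('eae'): parent n16 fail=1; on 'e' 1 → fail=2;  out {4}∪∅={4}
  n19('bce'): parent n18 fail=21; on 'e' 21→0 → fail=8;  out ∅∪∅=∅
  n23('caa'): parent n22 fail=1; on 'a' 1→0 → fail=1;  out {6}∪∅={6}
  n4('aeac'): parent n3 fail=16; on 'c' 16→1→0 → fail=21;  out ∅∪∅=∅
  n11('ebbc'): parent n10 fail=7; on 'c' 7 → fail=18;  out {2}∪∅={2}
  n15('daad'): parent n14 fail=1; on 'd' 1→0 → fail=12;  out {3}∪∅={3}
  n20('bced'): parent n19 fail=8; on 'd' 8→0 → fail=12;  out {5}∪∅={5}
  n5('aeaca'): parent n4 fail=21; on 'a' 21 → fail=22;  out ∅∪∅=∅
  n6('aeacaa'): parent n5 fail=22; on 'a' 22 → fail=23;  out {0}∪{6}={0,6}

Run:
[0] read 'a'  n0⇒n1
[1] read 'e'  n1⇒n2
[2] read 'a'  n2⇒n3
[3] read 'c'  n3⇒n4
[4] read 'a'  n4⇒n5
[5] read 'a'  n5⇒n6  ** P0@[0:5],P6@[3:5]
[6] read 'e'  n6⇒n2 (fail-walked)
[7] read 'b'  n2⇒n9 (fail-walked)  ** P1@[7:7]
[8] read 'e'  n9⇒n8 (fail-walked)
[9] read 'a'  n8⇒n16
[10] read 'e'  n16⇒n17  ** P4@[8:10]
[11] read 'e'  n17⇒n8 (fail-walked)
[12] read 'a'  n8⇒n16
[13] read 'e'  n16⇒n17  ** P4@[11:13]
[14] read 'e'  n17⇒n8 (fail-walked)
[15] read 'c'  n8⇒n21 (fail-walked)
[16] read 'a'  n21⇒n22
[17] read 'a'  n22⇒n23  ** P6@[15:17]
[18] read 'b'  n23⇒n7 (fail-walked)  ** P1@[18:18]
[19] read 'e'  n7⇒n8 (fail-walked)
[20] read 'b'  n8⇒n9  ** P1@[20:20]
[21] read 'b'  n9⇒n10  ** P1@[21:21]
[22] read 'c'  n10⇒n11  ** P2@[19:22]
[23] read 'e'  n11⇒n19 (fail-walked)
[24] read 'a'  n19⇒n16 (fail-walked)
[25] read 'e'  n16⇒n17  ** P4@[23:25]
[26] read 'd'  n17⇒n12 (fail-walked)
[27] read 'd'  n12⇒n12 (fail-walked)
[28] read 'a'  n12⇒n13
[29] read 'a'  n13⇒n14
[30] read 'd'  n14⇒n15  ** P3@[27:30]
[31] read 'a'  n15⇒n13 (fail-walked)
[32] read 'b'  n13⇒n7 (fail-walked)  ** P1@[32:32]
[33] read 'e'  n7⇒n8 (fail-walked)
[34] read 'e'  n8⇒n8 (fail-walked)
[35] read 'a'  n8⇒n16
[36] read 'e'  n16⇒n17  ** P4@[34:36]
[37] read 'e'  n17⇒n8 (fail-walked)
[38] read 'b'  n8⇒n9  ** P1@[38:38]
[39] read 'b'  n9⇒n10  ** P1@[39:39]
[40] read 'c'  n10⇒n11  ** P2@[37:40]
[41] read 'b'  n11⇒n7 (fail-walked)  ** P1@[41:41]
[42] read 'c'  n7⇒n18
[43] read 'e'  n18⇒n19
[44] read 'c'  n19⇒n21 (fail-walked)
[45] read 'a'  n21⇒n22
[46] read 'e'  n22⇒n2 (fail-walked)
[47] read 'a'  n2⇒n3
[48] read 'c'  n3⇒n4
[49] read 'a'  n4⇒n5
[50] read 'a'  n5⇒n6  ** P0@[45:50],P6@[48:50]
[51] read 'd'  n6⇒n12 (fail-walked)
[52] read 'c'  n12⇒n21 (fail-walked)
[53] read 'a'  n21⇒n22
[54] read 'a'  n22⇒n23  ** P6@[52:54]
[55] read 'b'  n23⇒n7 (fail-walked)  ** P1@[55:55]
[56] read 'e'  n7⇒n8 (fail-walked)
[57] read 'b'  n8⇒n9  ** P1@[57:57]
[58] read 'b'  n9⇒n10  ** P1@[58:58]
[59] read 'c'  n10⇒n11  ** P2@[56:59]

All matches (sorted): [[5,0],[5,6],[7,1],[10,4],[13,4],[17,6],[18,1],[20,1],[21,1],[22,2],[25,4],[30,3],[32,1],[36,4],[38,1],[39,1],[40,2],[41,1],[50,0],[50,6],[54,6],[55,1],[57,1],[58,1],[59,2]]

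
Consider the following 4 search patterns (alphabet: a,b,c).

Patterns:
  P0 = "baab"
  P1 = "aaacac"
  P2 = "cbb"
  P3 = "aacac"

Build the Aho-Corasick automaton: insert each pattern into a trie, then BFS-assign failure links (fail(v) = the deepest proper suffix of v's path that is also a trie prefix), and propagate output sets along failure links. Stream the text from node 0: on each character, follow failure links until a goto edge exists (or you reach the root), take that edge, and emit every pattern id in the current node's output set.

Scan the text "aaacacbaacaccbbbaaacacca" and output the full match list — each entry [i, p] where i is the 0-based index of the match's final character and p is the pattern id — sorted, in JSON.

Build automaton:
Trie nodes:
  n0 'ε': a→5 b→1 c→11
  n1 'b': a→2
  n2 'ba': a→3
  n3 'baa': b→4
  n4 'baab': ·  ←P0
  n5 'a': a→6
  n6 'aa': a→7 c→14
  n7 'aaa': c→8
  n8 'aaac': a→9
  n9 'aaaca': c→10
  n10 'aaacac': ·  ←P1
  n11 'c': b→12
  n12 'cb': b→13
  n13 'cbb': ·  ←P2
  n14 'aac': a→15
  n15 'aaca': c→16
  n16 'aacac': ·  ←P3

BFS fail/out derivation:
  fail(1) 'b': from fail(0)=0 chase 'b': 0 ⇒ 0;  out=∅∪out(0)=∅
  fail(5) 'a': from fail(0)=0 chase 'a': 0 ⇒ 0;  out=∅∪out(0)=∅
  fail(11) 'c': from fail(0)=0 chase 'c': 0 ⇒ 0;  out=∅∪out(0)=∅
  fail(2) 'ba': from fail(1)=0 chase 'a': 0 ⇒ 5;  out=∅∪out(5)=∅
  fail(6) 'aa': from fail(5)=0 chase 'a': 0 ⇒ 5;  out=∅∪out(5)=∅
  fail(12) 'cb': from fail(11)=0 chase 'b': 0 ⇒ 1;  out=∅∪out(1)=∅
  fail(3) 'baa': from fail(2)=5 chase 'a': 5 ⇒ 6;  out=∅∪out(6)=∅
  fail(7) 'aaa': from fail(6)=5 chase 'a': 5 ⇒ 6;  out=∅∪out(6)=∅
  fail(13) 'cbb': from fail(12)=1 chase 'b': 1→0 ⇒ 1;  out={2}∪out(1)={2}
  fail(14) 'aac': from fail(6)=5 chase 'c': 5→0 ⇒ 11;  out=∅∪out(11)=∅
  fail(4) 'baab': from fail(3)=6 chase 'b': 6→5→0 ⇒ 1;  out={0}∪out(1)={0}
  fail(8) 'aaac': from fail(7)=6 chase 'c': 6 ⇒ 14;  out=∅∪out(14)=∅
  fail(15) 'aaca': from fail(14)=11 chase 'a': 11→0 ⇒ 5;  out=∅∪out(5)=∅
  fail(9) 'aaaca': from fail(8)=14 chase 'a': 14 ⇒ 15;  out=∅∪out(15)=∅
  fail(16) 'aacac': from fail(15)=5 chase 'c': 5→0 ⇒ 11;  out={3}∪out(11)={3}
  fail(10) 'aaacac': from fail(9)=15 chase 'c': 15 ⇒ 16;  out={1}∪out(16)={1,3}

Text stream:
[0] read 'a'  n0⇒n5
[1] read 'a'  n5⇒n6
[2] read 'a'  n6⇒n7
[3] read 'c'  n7⇒n8
[4] read 'a'  n8⇒n9
[5] read 'c'  n9⇒n10  ** P1@[0:5],P3@[1:5]
[6] read 'b'  n10⇒n12 (via fail)
[7] read 'a'  n12⇒n2 (via fail)
[8] read 'a'  n2⇒n3
[9] read 'c'  n3⇒n14 (via fail)
[10] read 'a'  n14⇒n15
[11] read 'c'  n15⇒n16  ** P3@[7:11]
[12] read 'c'  n16⇒n11 (via fail)
[13] read 'b'  n11⇒n12
[14] read 'b'  n12⇒n13  ** P2@[12:14]
[15] read 'b'  n13⇒n1 (via fail)
[16] read 'a'  n1⇒n2
[17] read 'a'  n2⇒n3
[18] read 'a'  n3⇒n7 (via fail)
[19] read 'c'  n7⇒n8
[20] read 'a'  n8⇒n9
[21] read 'c'  n9⇒n10  ** P1@[16:21],P3@[17:21]
[22] read 'c'  n10⇒n11 (via fail)
[23] read 'a'  n11⇒n5 (via fail)

Matches: [[5,1],[5,3],[11,3],[14,2],[21,1],[21,3]]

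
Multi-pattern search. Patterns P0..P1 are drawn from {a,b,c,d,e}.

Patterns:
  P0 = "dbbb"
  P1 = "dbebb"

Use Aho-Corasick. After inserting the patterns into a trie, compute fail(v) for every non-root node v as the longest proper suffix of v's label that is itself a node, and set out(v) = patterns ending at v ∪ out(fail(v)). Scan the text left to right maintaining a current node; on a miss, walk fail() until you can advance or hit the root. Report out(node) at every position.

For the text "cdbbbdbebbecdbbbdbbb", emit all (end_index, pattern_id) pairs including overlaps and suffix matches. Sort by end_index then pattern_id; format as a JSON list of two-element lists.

Build automaton:
Trie (insert patterns):
  n0 'ε': d→1
  n1 'd': b→2
  n2 'db': b→3 e→5
  n3 'dbb': b→4
  n4 'dbbb': ·  ←P0
  n5 'dbe': b→6
  n6 'dbeb': b→7
  n7 'dbebb': ·  ←P1

BFS fail/out derivation:
  fail(1) 'd': from fail(0)=0 chase 'd': 0 ⇒ 0;  out=∅∪out(0)=∅
  fail(2) 'db': from fail(1)=0 chase 'b': 0 ⇒ 0;  out=∅∪out(0)=∅
  fail(3) 'dbb': from fail(2)=0 chase 'b': 0 ⇒ 0;  out=∅∪out(0)=∅
  fail(5) 'dbe': from fail(2)=0 chase 'e': 0 ⇒ 0;  out=∅∪out(0)=∅
  fail(4) 'dbbb': from fail(3)=0 chase 'b': 0 ⇒ 0;  out={0}∪out(0)={0}
  fail(6) 'dbeb': from fail(5)=0 chase 'b': 0 ⇒ 0;  out=∅∪out(0)=∅
  fail(7) 'dbebb': from fail(6)=0 chase 'b': 0 ⇒ 0;  out={1}∪out(0)={1}

Scan:
i=0 'c': node 0→0
i=1 'd': node 0→1
i=2 'b': node 1→2
i=3 'b': node 2→3
i=4 'b': node 3→4  ** P0@[1:4]
i=5 'd': node 4→1 (via fail)
i=6 'b': node 1→2
i=7 'e': node 2→5
i=8 'b': node 5→6
i=9 'b': node 6→7  ** P1@[5:9]
i=10 'e': node 7→0 (via fail)
i=11 'c': node 0→0
i=12 'd': node 0→1
i=13 'b': node 1→2
i=14 'b': node 2→3
i=15 'b': node 3→4  ** P0@[12:15]
i=16 'd': node 4→1 (via fail)
i=17 'b': node 1→2
i=18 'b': node 2→3
i=19 'b': node 3→4  ** P0@[16:19]

All matches (sorted): [[4,0],[9,1],[15,0],[19,0]]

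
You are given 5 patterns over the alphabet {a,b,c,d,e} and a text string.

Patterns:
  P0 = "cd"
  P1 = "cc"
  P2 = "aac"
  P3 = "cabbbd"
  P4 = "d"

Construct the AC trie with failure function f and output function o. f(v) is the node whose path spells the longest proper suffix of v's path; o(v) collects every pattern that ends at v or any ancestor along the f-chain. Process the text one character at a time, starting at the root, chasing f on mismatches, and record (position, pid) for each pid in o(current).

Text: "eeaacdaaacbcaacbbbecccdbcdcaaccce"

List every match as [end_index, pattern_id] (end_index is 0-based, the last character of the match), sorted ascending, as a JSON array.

Construct AC machine:
Trie (insert patterns):
  0='ε' goto a→4 c→1 d→12
  1='c' goto a→7 c→3 d→2
  2='cd' goto ·  [P0 ends]
  3='cc' goto ·  [P1 ends]
  4='a' goto a→5
  5='aa' goto c→6
  6='aac' goto ·  [P2 ends]
  7='ca' goto b→8
  8='cab' goto b→9
  9='cabb' goto b→10
  10='cabbb' goto d→11
  11='cabbbd' goto ·  [P3 ends]
  12='d' goto ·  [P4 ends]

BFS fail/out derivation:
  fail(1) 'c': from fail(0)=0 chase 'c': 0 ⇒ 0;  out=∅∪out(0)=∅
  fail(4) 'a': from fail(0)=0 chase 'a': 0 ⇒ 0;  out=∅∪out(0)=∅
  fail(12) 'd': from fail(0)=0 chase 'd': 0 ⇒ 0;  out={4}∪out(0)={4}
  fail(2) 'cd': from fail(1)=0 chase 'd': 0 ⇒ 12;  out={0}∪out(12)={0,4}
  fail(3) 'cc': from fail(1)=0 chase 'c': 0 ⇒ 1;  out={1}∪out(1)={1}
  fail(5) 'aa': from fail(4)=0 chase 'a': 0 ⇒ 4;  out=∅∪out(4)=∅
  fail(7) 'ca': from fail(1)=0 chase 'a': 0 ⇒ 4;  out=∅∪out(4)=∅
  fail(6) 'aac': from fail(5)=4 chase 'c': 4→0 ⇒ 1;  out={2}∪out(1)={2}
  fail(8) 'cab': from fail(7)=4 chase 'b': 4→0 ⇒ 0;  out=∅∪out(0)=∅
  fail(9) 'cabb': from fail(8)=0 chase 'b': 0 ⇒ 0;  out=∅∪out(0)=∅
  fail(10) 'cabbb': from fail(9)=0 chase 'b': 0 ⇒ 0;  out=∅∪out(0)=∅
  fail(11) 'cabbbd': from fail(10)=0 chase 'd': 0 ⇒ 12;  out={3}∪out(12)={3,4}

Run:
i=0 'e': node 0→0
i=1 'e': node 0→0
i=2 'a': node 0→4
i=3 'a': node 4→5
i=4 'c': node 5→6  → match P2@[2:4]
i=5 'd': node 6→2 ·f  → match P0@[4:5],P4@[5:5]
i=6 'a': node 2→4 ·f
i=7 'a': node 4→5
i=8 'a': node 5→5 ·f
i=9 'c': node 5→6  → match P2@[7:9]
i=10 'b': node 6→0 ·f
i=11 'c': node 0→1
i=12 'a': node 1→7
i=13 'a': node 7→5 ·f
i=14 'c': node 5→6  → match P2@[12:14]
i=15 'b': node 6→0 ·f
i=16 'b': node 0→0
i=17 'b': node 0→0
i=18 'e': node 0→0
i=19 'c': node 0→1
i=20 'c': node 1→3  → match P1@[19:20]
i=21 'c': node 3→3 ·f  → match P1@[20:21]
i=22 'd': node 3→2 ·f  → match P0@[21:22],P4@[22:22]
i=23 'b': node 2→0 ·f
i=24 'c': node 0→1
i=25 'd': node 1→2  → match P0@[24:25],P4@[25:25]
i=26 'c': node 2→1 ·f
i=27 'a': node 1→7
i=28 'a': node 7→5 ·f
i=29 'c': node 5→6  → match P2@[27:29]
i=30 'c': node 6→3 ·f  → match P1@[29:30]
i=31 'c': node 3→3 ·f  → match P1@[30:31]
i=32 'e': node 3→0 ·f

Matches: [[4,2],[5,0],[5,4],[9,2],[14,2],[20,1],[21,1],[22,0],[22,4],[25,0],[25,4],[29,2],[30,1],[31,1]]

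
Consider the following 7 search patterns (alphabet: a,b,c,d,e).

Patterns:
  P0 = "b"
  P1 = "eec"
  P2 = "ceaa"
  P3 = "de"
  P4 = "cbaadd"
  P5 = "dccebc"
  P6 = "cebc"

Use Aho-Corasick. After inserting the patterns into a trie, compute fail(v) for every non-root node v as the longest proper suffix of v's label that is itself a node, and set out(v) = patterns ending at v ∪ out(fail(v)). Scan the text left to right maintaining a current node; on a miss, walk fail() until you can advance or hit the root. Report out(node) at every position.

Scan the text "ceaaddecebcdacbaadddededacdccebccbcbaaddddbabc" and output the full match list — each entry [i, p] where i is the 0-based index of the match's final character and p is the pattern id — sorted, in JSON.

Build:
Trie nodes:
  n0 'ε': b→1 c→5 d→9 e→2
  n1 'b': ·  ←P0
  n2 'e': e→3
  n3 'ee': c→4
  n4 'eec': ·  ←P1
  n5 'c': b→11 e→6
  n6 'ce': a→7 b→21
  n7 'cea': a→8
  n8 'ceaa': ·  ←P2
  n9 'd': c→16 e→10
  n10 'de': ·  ←P3
  n11 'cb': a→12
  n12 'cba': a→13
  n13 'cbaa': d→14
  n14 'cbaad': d→15
  n15 'cbaadd': ·  ←P4
  n16 'dc': c→17
  n17 'dcc': e→18
  n18 'dcce': b→19
  n19 'dcceb': c→20
  n20 'dccebc': ·  ←P5
  n21 'ceb': c→22
  n22 'cebc': ·  ←P6

BFS fail/out derivation:
  fail(1) 'b': from fail(0)=0 chase 'b': 0 ⇒ 0;  out={0}∪out(0)={0}
  fail(2) 'e': from fail(0)=0 chase 'e': 0 ⇒ 0;  out=∅∪out(0)=∅
  fail(5) 'c': from fail(0)=0 chase 'c': 0 ⇒ 0;  out=∅∪out(0)=∅
  fail(9) 'd': from fail(0)=0 chase 'd': 0 ⇒ 0;  out=∅∪out(0)=∅
  fail(3) 'ee': from fail(2)=0 chase 'e': 0 ⇒ 2;  out=∅∪out(2)=∅
  fail(6) 'ce': from fail(5)=0 chase 'e': 0 ⇒ 2;  out=∅∪out(2)=∅
  fail(10) 'de': from fail(9)=0 chase 'e': 0 ⇒ 2;  out={3}∪out(2)={3}
  fail(11) 'cb': from fail(5)=0 chase 'b': 0 ⇒ 1;  out=∅∪out(1)={0}
  fail(16) 'dc': from fail(9)=0 chase 'c': 0 ⇒ 5;  out=∅∪out(5)=∅
  fail(4) 'eec': from fail(3)=2 chase 'c': 2→0 ⇒ 5;  out={1}∪out(5)={1}
  fail(7) 'cea': from fail(6)=2 chase 'a': 2→0 ⇒ 0;  out=∅∪out(0)=∅
  fail(12) 'cba': from fail(11)=1 chase 'a': 1→0 ⇒ 0;  out=∅∪out(0)=∅
  fail(17) 'dcc': from fail(16)=5 chase 'c': 5→0 ⇒ 5;  out=∅∪out(5)=∅
  fail(21) 'ceb': from fail(6)=2 chase 'b': 2→0 ⇒ 1;  out=∅∪out(1)={0}
  fail(8) 'ceaa': from fail(7)=0 chase 'a': 0 ⇒ 0;  out={2}∪out(0)={2}
  fail(13) 'cbaa': from fail(12)=0 chase 'a': 0 ⇒ 0;  out=∅∪out(0)=∅
  fail(18) 'dcce': from fail(17)=5 chase 'e': 5 ⇒ 6;  out=∅∪out(6)=∅
  fail(22) 'cebc': from fail(21)=1 chase 'c': 1→0 ⇒ 5;  out={6}∪out(5)={6}
  fail(14) 'cbaad': from fail(13)=0 chase 'd': 0 ⇒ 9;  out=∅∪out(9)=∅
  fail(19) 'dcceb': from fail(18)=6 chase 'b': 6 ⇒ 21;  out=∅∪out(21)={0}
  fail(15) 'cbaadd': from fail(14)=9 chase 'd': 9→0 ⇒ 9;  out={4}∪out(9)={4}
  fail(20) 'dccebc': from fail(19)=21 chase 'c': 21 ⇒ 22;  out={5}∪out(22)={5,6}

Text stream:
i=0 'c': node 0→5
i=1 'e': node 5→6
i=2 'a': node 6→7
i=3 'a': node 7→8  ** P2@[0:3]
i=4 'd': node 8→9 (fail-walked)
i=5 'd': node 9→9 (fail-walked)
i=6 'e': node 9→10  ** P3@[5:6]
i=7 'c': node 10→5 (fail-walked)
i=8 'e': node 5→6
i=9 'b': node 6→21  ** P0@[9:9]
i=10 'c': node 21→22  ** P6@[7:10]
i=11 'd': node 22→9 (fail-walked)
i=12 'a': node 9→0 (fail-walked)
i=13 'c': node 0→5
i=14 'b': node 5→11  ** P0@[14:14]
i=15 'a': node 11→12
i=16 'a': node 12→13
i=17 'd': node 13→14
i=18 'd': node 14→15  ** P4@[13:18]
i=19 'd': node 15→9 (fail-walked)
i=20 'e': node 9→10  ** P3@[19:20]
i=21 'd': node 10→9 (fail-walked)
i=22 'e': node 9→10  ** P3@[21:22]
i=23 'd': node 10→9 (fail-walked)
i=24 'a': node 9→0 (fail-walked)
i=25 'c': node 0→5
i=26 'd': node 5→9 (fail-walked)
i=27 'c': node 9→16
i=28 'c': node 16→17
i=29 'e': node 17→18
i=30 'b': node 18→19  ** P0@[30:30]
i=31 'c': node 19→20  ** P5@[26:31],P6@[28:31]
i=32 'c': node 20→5 (fail-walked)
i=33 'b': node 5→11  ** P0@[33:33]
i=34 'c': node 11→5 (fail-walked)
i=35 'b': node 5→11  ** P0@[35:35]
i=36 'a': node 11→12
i=37 'a': node 12→13
i=38 'd': node 13→14
i=39 'd': node 14→15  ** P4@[34:39]
i=40 'd': node 15→9 (fail-walked)
i=41 'd': node 9→9 (fail-walked)
i=42 'b': node 9→1 (fail-walked)  ** P0@[42:42]
i=43 'a': node 1→0 (fail-walked)
i=44 'b': node 0→1  ** P0@[44:44]
i=45 'c': node 1→5 (fail-walked)

Result: [[3,2],[6,3],[9,0],[10,6],[14,0],[18,4],[20,3],[22,3],[30,0],[31,5],[31,6],[33,0],[35,0],[39,4],[42,0],[44,0]]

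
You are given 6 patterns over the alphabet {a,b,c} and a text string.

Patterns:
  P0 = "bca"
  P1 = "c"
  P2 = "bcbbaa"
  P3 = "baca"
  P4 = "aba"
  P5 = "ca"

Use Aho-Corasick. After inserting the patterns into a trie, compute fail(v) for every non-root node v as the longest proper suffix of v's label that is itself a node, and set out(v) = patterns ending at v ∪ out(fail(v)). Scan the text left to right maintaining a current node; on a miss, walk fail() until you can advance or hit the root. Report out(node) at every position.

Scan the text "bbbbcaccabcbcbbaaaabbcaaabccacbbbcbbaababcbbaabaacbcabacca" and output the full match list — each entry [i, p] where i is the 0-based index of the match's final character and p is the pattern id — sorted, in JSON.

Build automaton:
Trie (insert patterns):
  n0 'ε': a→12 b→1 c→4
  n1 'b': a→9 c→2
  n2 'bc': a→3 b→5
  n3 'bca': ·  [P0 ends]
  n4 'c': a→15  [P1 ends]
  n5 'bcb': b→6
  n6 'bcbb': a→7
  n7 'bcbba': a→8
  n8 'bcbbaa': ·  [P2 ends]
  n9 'ba': c→10
  n10 'bac': a→11
  n11 'baca': ·  [P3 ends]
  n12 'a': b→13
  n13 'ab': a→14
  n14 'aba': ·  [P4 ends]
  n15 'ca': ·  [P5 ends]

BFS fail/out derivation:
  fail(1) 'b': from fail(0)=0 chase 'b': 0 ⇒ 0;  out=∅∪out(0)=∅
  fail(4) 'c': from fail(0)=0 chase 'c': 0 ⇒ 0;  out={1}∪out(0)={1}
  fail(12) 'a': from fail(0)=0 chase 'a': 0 ⇒ 0;  out=∅∪out(0)=∅
  fail(2) 'bc': from fail(1)=0 chase 'c': 0 ⇒ 4;  out=∅∪out(4)={1}
  fail(9) 'ba': from fail(1)=0 chase 'a': 0 ⇒ 12;  out=∅∪out(12)=∅
  fail(13) 'ab': from fail(12)=0 chase 'b': 0 ⇒ 1;  out=∅∪out(1)=∅
  fail(15) 'ca': from fail(4)=0 chase 'a': 0 ⇒ 12;  out={5}∪out(12)={5}
  fail(3) 'bca': from fail(2)=4 chase 'a': 4 ⇒ 15;  out={0}∪out(15)={0,5}
  fail(5) 'bcb': from fail(2)=4 chase 'b': 4→0 ⇒ 1;  out=∅∪out(1)=∅
  fail(10) 'bac': from fail(9)=12 chase 'c': 12→0 ⇒ 4;  out=∅∪out(4)={1}
  fail(14) 'aba': from fail(13)=1 chase 'a': 1 ⇒ 9;  out={4}∪out(9)={4}
  fail(6) 'bcbb': from fail(5)=1 chase 'b': 1→0 ⇒ 1;  out=∅∪out(1)=∅
  fail(11) 'baca': from fail(10)=4 chase 'a': 4 ⇒ 15;  out={3}∪out(15)={3,5}
  fail(7) 'bcbba': from fail(6)=1 chase 'a': 1 ⇒ 9;  out=∅∪out(9)=∅
  fail(8) 'bcbbaa': from fail(7)=9 chase 'a': 9→12→0 ⇒ 12;  out={2}∪out(12)={2}

Run:
[0] read 'b'  n0⇒n1
[1] read 'b'  n1⇒n1 ·f
[2] read 'b'  n1⇒n1 ·f
[3] read 'b'  n1⇒n1 ·f
[4] read 'c'  n1⇒n2  emit P1@[4:4]
[5] read 'a'  n2⇒n3  emit P0@[3:5],P5@[4:5]
[6] read 'c'  n3⇒n4 ·f  emit P1@[6:6]
[7] read 'c'  n4⇒n4 ·f  emit P1@[7:7]
[8] read 'a'  n4⇒n15  emit P5@[7:8]
[9] read 'b'  n15⇒n13 ·f
[10] read 'c'  n13⇒n2 ·f  emit P1@[10:10]
[11] read 'b'  n2⇒n5
[12] read 'c'  n5⇒n2 ·f  emit P1@[12:12]
[13] read 'b'  n2⇒n5
[14] read 'b'  n5⇒n6
[15] read 'a'  n6⇒n7
[16] read 'a'  n7⇒n8  emit P2@[11:16]
[17] read 'a'  n8⇒n12 ·f
[18] read 'a'  n12⇒n12 ·f
[19] read 'b'  n12⇒n13
[20] read 'b'  n13⇒n1 ·f
[21] read 'c'  n1⇒n2  emit P1@[21:21]
[22] read 'a'  n2⇒n3  emit P0@[20:22],P5@[21:22]
[23] read 'a'  n3⇒n12 ·f
[24] read 'a'  n12⇒n12 ·f
[25] read 'b'  n12⇒n13
[26] read 'c'  n13⇒n2 ·f  emit P1@[26:26]
[27] read 'c'  n2⇒n4 ·f  emit P1@[27:27]
[28] read 'a'  n4⇒n15  emit P5@[27:28]
[29] read 'c'  n15⇒n4 ·f  emit P1@[29:29]
[30] read 'b'  n4⇒n1 ·f
[31] read 'b'  n1⇒n1 ·f
[32] read 'b'  n1⇒n1 ·f
[33] read 'c'  n1⇒n2  emit P1@[33:33]
[34] read 'b'  n2⇒n5
[35] read 'b'  n5⇒n6
[36] read 'a'  n6⇒n7
[37] read 'a'  n7⇒n8  emit P2@[32:37]
[38] read 'b'  n8⇒n13 ·f
[39] read 'a'  n13⇒n14  emit P4@[37:39]
[40] read 'b'  n14⇒n13 ·f
[41] read 'c'  n13⇒n2 ·f  emit P1@[41:41]
[42] read 'b'  n2⇒n5
[43] read 'b'  n5⇒n6
[44] read 'a'  n6⇒n7
[45] read 'a'  n7⇒n8  emit P2@[40:45]
[46] read 'b'  n8⇒n13 ·f
[47] read 'a'  n13⇒n14  emit P4@[45:47]
[48] read 'a'  n14⇒n12 ·f
[49] read 'c'  n12⇒n4 ·f  emit P1@[49:49]
[50] read 'b'  n4⇒n1 ·f
[51] read 'c'  n1⇒n2  emit P1@[51:51]
[52] read 'a'  n2⇒n3  emit P0@[50:52],P5@[51:52]
[53] read 'b'  n3⇒n13 ·f
[54] read 'a'  n13⇒n14  emit P4@[52:54]
[55] read 'c'  n14⇒n10 ·f  emit P1@[55:55]
[56] read 'c'  n10⇒n4 ·f  emit P1@[56:56]
[57] read 'a'  n4⇒n15  emit P5@[56:57]

All matches (sorted): [[4,1],[5,0],[5,5],[6,1],[7,1],[8,5],[10,1],[12,1],[16,2],[21,1],[22,0],[22,5],[26,1],[27,1],[28,5],[29,1],[33,1],[37,2],[39,4],[41,1],[45,2],[47,4],[49,1],[51,1],[52,0],[52,5],[54,4],[55,1],[56,1],[57,5]]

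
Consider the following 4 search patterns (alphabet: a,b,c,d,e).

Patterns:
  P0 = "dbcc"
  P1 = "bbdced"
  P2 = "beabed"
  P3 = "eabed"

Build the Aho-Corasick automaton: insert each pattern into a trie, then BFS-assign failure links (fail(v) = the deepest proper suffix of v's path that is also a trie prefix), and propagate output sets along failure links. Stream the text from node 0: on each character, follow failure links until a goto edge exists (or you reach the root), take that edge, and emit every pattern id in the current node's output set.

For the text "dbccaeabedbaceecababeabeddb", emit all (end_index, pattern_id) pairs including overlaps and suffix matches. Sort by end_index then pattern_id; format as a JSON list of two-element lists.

Build automaton:
Trie (insert patterns):
  n0 'ε': b→5 d→1 e→16
  n1 'd': b→2
  n2 'db': c→3
  n3 'dbc': c→4
  n4 'dbcc': ·  [P0 ends]
  n5 'b': b→6 e→11
  n6 'bb': d→7
  n7 'bbd': c→8
  n8 'bbdc': e→9
  n9 'bbdce': d→10
  n10 'bbdced': ·  [P1 ends]
  n11 'be': a→12
  n12 'bea': b→13
  n13 'beab': e→14
  n14 'beabe': d→15
  n15 'beabed': ·  [P2 ends]
  n16 'e': a→17
  n17 'ea': b→18
  n18 'eab': e→19
  n19 'eabe': d→20
  n20 'eabed': ·  [P3 ends]

Failure links (BFS by depth):
  n1('d'): parent n0 fail=0; on 'd' 0 → fail=0;  out ∅∪∅=∅
  n5('b'): parent n0 fail=0; on 'b' 0 → fail=0;  out ∅∪∅=∅
  n16('e'): parent n0 fail=0; on 'e' 0 → fail=0;  out ∅∪∅=∅
  n2('db'): parent n1 fail=0; on 'b' 0 → fail=5;  out ∅∪∅=∅
  n6('bb'): parent n5 fail=0; on 'b' 0 → fail=5;  out ∅∪∅=∅
  n11('be'): parent n5 fail=0; on 'e' 0 → fail=16;  out ∅∪∅=∅
  n17('ea'): parent n16 fail=0; on 'a' 0 → fail=0;  out ∅∪∅=∅
  n3('dbc'): parent n2 fail=5; on 'c' 5→0 → fail=0;  out ∅∪∅=∅
  n7('bbd'): parent n6 fail=5; on 'd' 5→0 → fail=1;  out ∅∪∅=∅
  n12('bea'): parent n11 fail=16; on 'a' 16 → fail=17;  out ∅∪∅=∅
  n18('eab'): parent n17 fail=0; on 'b' 0 → fail=5;  out ∅∪∅=∅
  n4('dbcc'): parent n3 fail=0; on 'c' 0 → fail=0;  out {0}∪∅={0}
  n8('bbdc'): parent n7 fail=1; on 'c' 1→0 → fail=0;  out ∅∪∅=∅
  n13('beab'): parent n12 fail=17; on 'b' 17 → fail=18;  out ∅∪∅=∅
  n19('eabe'): parent n18 fail=5; on 'e' 5 → fail=11;  out ∅∪∅=∅
  n9('bbdce'): parent n8 fail=0; on 'e' 0 → fail=16;  out ∅∪∅=∅
  n14('beabe'): parent n13 fail=18; on 'e' 18 → fail=19;  out ∅∪∅=∅
  n20('eabed'): parent n19 fail=11; on 'd' 11→16→0 → fail=1;  out {3}∪∅={3}
  n10('bbdced'): parent n9 fail=16; on 'd' 16→0 → fail=1;  out {1}∪∅={1}
  n15('beabed'): parent n14 fail=19; on 'd' 19 → fail=20;  out {2}∪{3}={2,3}

Run:
[0] read 'd'  n0⇒n1
[1] read 'b'  n1⇒n2
[2] read 'c'  n2⇒n3
[3] read 'c'  n3⇒n4  emit P0@[0:3]
[4] read 'a'  n4⇒n0 (fail-walked)
[5] read 'e'  n0⇒n16
[6] read 'a'  n16⇒n17
[7] read 'b'  n17⇒n18
[8] read 'e'  n18⇒n19
[9] read 'd'  n19⇒n20  emit P3@[5:9]
[10] read 'b'  n20⇒n2 (fail-walked)
[11] read 'a'  n2⇒n0 (fail-walked)
[12] read 'c'  n0⇒n0
[13] read 'e'  n0⇒n16
[14] read 'e'  n16⇒n16 (fail-walked)
[15] read 'c'  n16⇒n0 (fail-walked)
[16] read 'a'  n0⇒n0
[17] read 'b'  n0⇒n5
[18] read 'a'  n5⇒n0 (fail-walked)
[19] read 'b'  n0⇒n5
[20] read 'e'  n5⇒n11
[21] read 'a'  n11⇒n12
[22] read 'b'  n12⇒n13
[23] read 'e'  n13⇒n14
[24] read 'd'  n14⇒n15  emit P2@[19:24],P3@[20:24]
[25] read 'd'  n15⇒n1 (fail-walked)
[26] read 'b'  n1⇒n2

Matches: [[3,0],[9,3],[24,2],[24,3]]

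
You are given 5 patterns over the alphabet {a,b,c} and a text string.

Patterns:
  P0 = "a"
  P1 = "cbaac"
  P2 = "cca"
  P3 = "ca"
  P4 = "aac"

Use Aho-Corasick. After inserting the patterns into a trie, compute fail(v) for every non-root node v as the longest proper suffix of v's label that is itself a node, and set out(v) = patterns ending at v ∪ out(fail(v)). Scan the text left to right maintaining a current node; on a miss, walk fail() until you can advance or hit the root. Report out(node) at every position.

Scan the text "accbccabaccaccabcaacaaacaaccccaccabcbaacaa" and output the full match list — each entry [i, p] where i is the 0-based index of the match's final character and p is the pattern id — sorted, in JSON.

Construct AC machine:
Trie nodes:
  n0 'ε': a→1 c→2
  n1 'a': a→10  [P0 ends]
  n2 'c': a→9 b→3 c→7
  n3 'cb': a→4
  n4 'cba': a→5
  n5 'cbaa': c→6
  n6 'cbaac': ·  [P1 ends]
  n7 'cc': a→8
  n8 'cca': ·  [P2 ends]
  n9 'ca': ·  [P3 ends]
  n10 'aa': c→11
  n11 'aac': ·  [P4 ends]

Failure links (BFS by depth):
  fail(1) 'a': from fail(0)=0 chase 'a': 0 ⇒ 0;  out={0}∪out(0)={0}
  fail(2) 'c': from fail(0)=0 chase 'c': 0 ⇒ 0;  out=∅∪out(0)=∅
  fail(3) 'cb': from fail(2)=0 chase 'b': 0 ⇒ 0;  out=∅∪out(0)=∅
  fail(7) 'cc': from fail(2)=0 chase 'c': 0 ⇒ 2;  out=∅∪out(2)=∅
  fail(9) 'ca': from fail(2)=0 chase 'a': 0 ⇒ 1;  out={3}∪out(1)={0,3}
  fail(10) 'aa': from fail(1)=0 chase 'a': 0 ⇒ 1;  out=∅∪out(1)={0}
  fail(4) 'cba': from fail(3)=0 chase 'a': 0 ⇒ 1;  out=∅∪out(1)={0}
  fail(8) 'cca': from fail(7)=2 chase 'a': 2 ⇒ 9;  out={2}∪out(9)={0,2,3}
  fail(11) 'aac': from fail(10)=1 chase 'c': 1→0 ⇒ 2;  out={4}∪out(2)={4}
  fail(5) 'cbaa': from fail(4)=1 chase 'a': 1 ⇒ 10;  out=∅∪out(10)={0}
  fail(6) 'cbaac': from fail(5)=10 chase 'c': 10 ⇒ 11;  out={1}∪out(11)={1,4}

Text stream:
pos 0 'a': at 1  emit P0@[0:0]
pos 1 'c': at 2 (fail-walked)
pos 2 'c': at 7
pos 3 'b': at 3 (fail-walked)
pos 4 'c': at 2 (fail-walked)
pos 5 'c': at 7
pos 6 'a': at 8  emit P0@[6:6],P2@[4:6],P3@[5:6]
pos 7 'b': at 0 (fail-walked)
pos 8 'a': at 1  emit P0@[8:8]
pos 9 'c': at 2 (fail-walked)
pos 10 'c': at 7
pos 11 'a': at 8  emit P0@[11:11],P2@[9:11],P3@[10:11]
pos 12 'c': at 2 (fail-walked)
pos 13 'c': at 7
pos 14 'a': at 8  emit P0@[14:14],P2@[12:14],P3@[13:14]
pos 15 'b': at 0 (fail-walked)
pos 16 'c': at 2
pos 17 'a': at 9  emit P0@[17:17],P3@[16:17]
pos 18 'a': at 10 (fail-walked)  emit P0@[18:18]
pos 19 'c': at 11  emit P4@[17:19]
pos 20 'a': at 9 (fail-walked)  emit P0@[20:20],P3@[19:20]
pos 21 'a': at 10 (fail-walked)  emit P0@[21:21]
pos 22 'a': at 10 (fail-walked)  emit P0@[22:22]
pos 23 'c': at 11  emit P4@[21:23]
pos 24 'a': at 9 (fail-walked)  emit P0@[24:24],P3@[23:24]
pos 25 'a': at 10 (fail-walked)  emit P0@[25:25]
pos 26 'c': at 11  emit P4@[24:26]
pos 27 'c': at 7 (fail-walked)
pos 28 'c': at 7 (fail-walked)
pos 29 'c': at 7 (fail-walked)
pos 30 'a': at 8  emit P0@[30:30],P2@[28:30],P3@[29:30]
pos 31 'c': at 2 (fail-walked)
pos 32 'c': at 7
pos 33 'a': at 8  emit P0@[33:33],P2@[31:33],P3@[32:33]
pos 34 'b': at 0 (fail-walked)
pos 35 'c': at 2
pos 36 'b': at 3
pos 37 'a': at 4  emit P0@[37:37]
pos 38 'a': at 5  emit P0@[38:38]
pos 39 'c': at 6  emit P1@[35:39],P4@[37:39]
pos 40 'a': at 9 (fail-walked)  emit P0@[40:40],P3@[39:40]
pos 41 'a': at 10 (fail-walked)  emit P0@[41:41]

Matches: [[0,0],[6,0],[6,2],[6,3],[8,0],[11,0],[11,2],[11,3],[14,0],[14,2],[14,3],[17,0],[17,3],[18,0],[19,4],[20,0],[20,3],[21,0],[22,0],[23,4],[24,0],[24,3],[25,0],[26,4],[30,0],[30,2],[30,3],[33,0],[33,2],[33,3],[37,0],[38,0],[39,1],[39,4],[40,0],[40,3],[41,0]]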